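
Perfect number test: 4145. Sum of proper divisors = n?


Proper divisors of 4145: 1, 5, 829
Sum = 1 + 5 + 829 = 835

No, 4145 is not perfect (835 ≠ 4145)


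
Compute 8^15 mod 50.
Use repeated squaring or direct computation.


8^1 mod 50 = 8
8^2 mod 50 = 14
8^3 mod 50 = 12
8^4 mod 50 = 46
8^5 mod 50 = 18
8^6 mod 50 = 44
8^7 mod 50 = 2
8^8 mod 50 = 16
8^9 mod 50 = 28
8^10 mod 50 = 24
8^11 mod 50 = 42
8^12 mod 50 = 36
8^13 mod 50 = 38
8^14 mod 50 = 4
8^15 mod 50 = 32


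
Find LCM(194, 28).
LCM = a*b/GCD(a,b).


GCD(194, 28) = 2
LCM = 194*28/2 = 5432/2 = 2716

LCM = 2716


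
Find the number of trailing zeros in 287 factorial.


floor(287/5) = 57
floor(287/25) = 11
floor(287/125) = 2
Total = 70

70 trailing zeros


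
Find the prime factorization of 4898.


4898 / 2 = 2449
2449 / 31 = 79
79 / 79 = 1
4898 = 2 × 31 × 79


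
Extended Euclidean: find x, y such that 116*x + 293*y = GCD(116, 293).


Tabular extended Euclidean (each row: r = 116*s + 293*t):
r=116, s=1, t=0
r=293, s=0, t=1
q=0: r=116, s=1, t=0   [116*(1) + 293*(0) = 116]
q=2: r=61, s=-2, t=1   [116*(-2) + 293*(1) = 61]
q=1: r=55, s=3, t=-1   [116*(3) + 293*(-1) = 55]
q=1: r=6, s=-5, t=2   [116*(-5) + 293*(2) = 6]
q=9: r=1, s=48, t=-19   [116*(48) + 293*(-19) = 1]
q=6: r=0, s=-293, t=116   [116*(-293) + 293*(116) = 0]
GCD = 1; from the row with r=1: x=48, y=-19
Check: 116*(48) + 293*(-19) = 5568 - 5567 = 1

GCD = 1, x = 48, y = -19


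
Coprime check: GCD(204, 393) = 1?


Euclidean algorithm:
393 = 1 * 204 + 189
204 = 1 * 189 + 15
189 = 12 * 15 + 9
15 = 1 * 9 + 6
9 = 1 * 6 + 3
6 = 2 * 3 + 0
GCD(204, 393) = 3

No, not coprime (GCD = 3)


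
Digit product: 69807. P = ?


6 × 9 × 8 × 0 × 7 = 0


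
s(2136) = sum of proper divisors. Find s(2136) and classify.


Proper divisors: 1, 2, 3, 4, 6, 8, 12, 24, 89, 178, 267, 356, 534, 712, 1068
Sum = 1 + 2 + 3 + 4 + 6 + 8 + 12 + 24 + 89 + 178 + 267 + 356 + 534 + 712 + 1068 = 3264
3264 > 2136 → abundant

s(2136) = 3264 (abundant)


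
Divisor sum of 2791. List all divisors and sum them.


Divisors of 2791: 1, 2791
Sum = 1 + 2791 = 2792

σ(2791) = 2792


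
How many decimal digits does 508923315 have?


508923315 has 9 digits in base 10
floor(log10(508923315)) + 1 = floor(8.7067) + 1 = 9

9 digits (base 10)


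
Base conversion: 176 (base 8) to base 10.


176 (base 8) = 126 (decimal)
126 (decimal) = 126 (base 10)


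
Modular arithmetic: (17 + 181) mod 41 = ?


17 + 181 = 198
198 mod 41 = 34


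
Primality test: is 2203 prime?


Check divisors up to sqrt(2203) = 46.9361
No divisors found.
2203 is prime.

Yes, 2203 is prime


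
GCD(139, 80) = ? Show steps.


139 = 1 * 80 + 59
80 = 1 * 59 + 21
59 = 2 * 21 + 17
21 = 1 * 17 + 4
17 = 4 * 4 + 1
4 = 4 * 1 + 0
GCD = 1


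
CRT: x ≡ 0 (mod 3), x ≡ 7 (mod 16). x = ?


M = 3*16 = 48
M1 = M/3 = 16, M2 = M/16 = 3
M1^(-1) mod 3 = 1, M2^(-1) mod 16 = 11
x = 0*16*1 + 7*3*11 = 231
231 mod 48 = 39
Check: 39 mod 3 = 0 ✓, 39 mod 16 = 7 ✓

x ≡ 39 (mod 48)


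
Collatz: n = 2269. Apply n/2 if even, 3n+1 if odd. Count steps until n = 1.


2269 → 6808 → 3404 → 1702 → 851 → 2554 → 1277 → 3832 → 1916 → 958 → 479 → 1438 → 719 → 2158 → 1079 → 3238 → 1619 → 4858 → 2429 → 7288 → 3644 → 1822 → 911 → 2734 → 1367 → 4102 → 2051 → 6154 → 3077 → 9232 → 4616 → 2308 → 1154 → 577 → 1732 → 866 → 433 → 1300 → 650 → 325 → 976 → 488 → 244 → 122 → 61 → 184 → 92 → 46 → 23 → 70 → 35 → 106 → 53 → 160 → 80 → 40 → 20 → 10 → 5 → 16 → 8 → 4 → 2 → 1
Total steps = 63

63 steps


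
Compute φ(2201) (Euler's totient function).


2201 = 31 × 71
Prime factors: 31, 71
φ(2201) = 2201 × (1-1/31) × (1-1/71)
= 2201 × 30/31 × 70/71 = 2100

φ(2201) = 2100


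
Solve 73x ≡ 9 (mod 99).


GCD(73, 99) = 1, unique solution
a^(-1) mod 99 = 19
x = 19 * 9 mod 99 = 72

x ≡ 72 (mod 99)


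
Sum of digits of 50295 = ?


5 + 0 + 2 + 9 + 5 = 21


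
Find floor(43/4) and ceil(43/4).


43/4 = 10.7500
floor = 10
ceil = 11

floor = 10, ceil = 11


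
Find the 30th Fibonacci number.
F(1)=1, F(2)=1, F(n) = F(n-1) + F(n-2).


Sequence: 1, 1, 2, 3, 5, 8, 13, 21, 34, 55, 89, 144, 233, 377, 610, 987, 1597, 2584, 4181, 6765, 10946, 17711, 28657, 46368, 75025, 121393, 196418, 317811, 514229, 832040
F(30) = 832040


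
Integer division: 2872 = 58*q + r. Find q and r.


2872 = 58 * 49 + 30
Check: 2842 + 30 = 2872

q = 49, r = 30


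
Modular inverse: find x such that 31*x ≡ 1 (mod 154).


Use the extended Euclidean algorithm on (154, 31); each row r = 154*s + 31*t:
r=154, s=1, t=0
r=31, s=0, t=1
q=4: r=30, s=1, t=-4   [154*(1) + 31*(-4) = 30]
q=1: r=1, s=-1, t=5   [154*(-1) + 31*(5) = 1]
q=30: r=0, s=31, t=-154   [154*(31) + 31*(-154) = 0]
GCD = 1 with t = 5, so 31*(5) ≡ 1 (mod 154)
Inverse = 5 mod 154 = 5
Check: 31 * 5 = 155 ≡ 1 (mod 154)

31^(-1) ≡ 5 (mod 154)


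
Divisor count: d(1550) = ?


1550 = 2^1 × 5^2 × 31^1
d(1550) = (1+1) × (2+1) × (1+1) = 12

12 divisors


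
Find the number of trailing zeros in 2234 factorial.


floor(2234/5) = 446
floor(2234/25) = 89
floor(2234/125) = 17
floor(2234/625) = 3
Total = 555

555 trailing zeros


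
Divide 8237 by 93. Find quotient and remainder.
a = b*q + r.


8237 = 93 * 88 + 53
Check: 8184 + 53 = 8237

q = 88, r = 53


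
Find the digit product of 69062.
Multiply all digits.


6 × 9 × 0 × 6 × 2 = 0


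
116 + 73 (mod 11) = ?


116 + 73 = 189
189 mod 11 = 2


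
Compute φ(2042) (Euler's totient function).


2042 = 2 × 1021
Prime factors: 2, 1021
φ(2042) = 2042 × (1-1/2) × (1-1/1021)
= 2042 × 1/2 × 1020/1021 = 1020

φ(2042) = 1020


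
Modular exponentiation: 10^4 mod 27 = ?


10^1 mod 27 = 10
10^2 mod 27 = 19
10^3 mod 27 = 1
10^4 mod 27 = 10


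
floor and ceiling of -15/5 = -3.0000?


-15/5 = -3.0000
floor = -3
ceil = -3

floor = -3, ceil = -3


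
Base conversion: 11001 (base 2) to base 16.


11001 (base 2) = 25 (decimal)
25 (decimal) = 19 (base 16)


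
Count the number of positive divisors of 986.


986 = 2^1 × 17^1 × 29^1
d(986) = (1+1) × (1+1) × (1+1) = 8

8 divisors


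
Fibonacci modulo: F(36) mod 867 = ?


F(k) mod 867 for k=1..36:
1, 1, 2, 3, 5, 8, 13, 21, 34, 55, 89, 144, 233, 377, 610, 120, 730, 850, 713, 696, 542, 371, 46, 417, 463, 13, 476, 489, 98, 587, 685, 405, 223, 628, 851, 612
F(36) mod 867 = 612


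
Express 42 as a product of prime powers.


42 / 2 = 21
21 / 3 = 7
7 / 7 = 1
42 = 2 × 3 × 7


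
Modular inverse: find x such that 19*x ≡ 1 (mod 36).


Use the extended Euclidean algorithm on (36, 19); each row r = 36*s + 19*t:
r=36, s=1, t=0
r=19, s=0, t=1
q=1: r=17, s=1, t=-1   [36*(1) + 19*(-1) = 17]
q=1: r=2, s=-1, t=2   [36*(-1) + 19*(2) = 2]
q=8: r=1, s=9, t=-17   [36*(9) + 19*(-17) = 1]
q=2: r=0, s=-19, t=36   [36*(-19) + 19*(36) = 0]
GCD = 1 with t = -17, so 19*(-17) ≡ 1 (mod 36)
Inverse = -17 mod 36 = 19
Check: 19 * 19 = 361 ≡ 1 (mod 36)

19^(-1) ≡ 19 (mod 36)


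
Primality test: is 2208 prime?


2208 / 2 = 1104 (exact division)
2208 is NOT prime.

No, 2208 is not prime


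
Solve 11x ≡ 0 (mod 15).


GCD(11, 15) = 1, unique solution
a^(-1) mod 15 = 11
x = 11 * 0 mod 15 = 0

x ≡ 0 (mod 15)


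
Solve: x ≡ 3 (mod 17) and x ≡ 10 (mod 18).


M = 17*18 = 306
M1 = M/17 = 18, M2 = M/18 = 17
M1^(-1) mod 17 = 1, M2^(-1) mod 18 = 17
x = 3*18*1 + 10*17*17 = 2944
2944 mod 306 = 190
Check: 190 mod 17 = 3 ✓, 190 mod 18 = 10 ✓

x ≡ 190 (mod 306)


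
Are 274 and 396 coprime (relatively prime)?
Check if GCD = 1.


Euclidean algorithm:
396 = 1 * 274 + 122
274 = 2 * 122 + 30
122 = 4 * 30 + 2
30 = 15 * 2 + 0
GCD(274, 396) = 2

No, not coprime (GCD = 2)


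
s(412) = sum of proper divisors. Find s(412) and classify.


Proper divisors: 1, 2, 4, 103, 206
Sum = 1 + 2 + 4 + 103 + 206 = 316
316 < 412 → deficient

s(412) = 316 (deficient)


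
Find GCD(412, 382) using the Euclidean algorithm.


412 = 1 * 382 + 30
382 = 12 * 30 + 22
30 = 1 * 22 + 8
22 = 2 * 8 + 6
8 = 1 * 6 + 2
6 = 3 * 2 + 0
GCD = 2


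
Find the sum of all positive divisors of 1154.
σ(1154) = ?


Divisors of 1154: 1, 2, 577, 1154
Sum = 1 + 2 + 577 + 1154 = 1734

σ(1154) = 1734


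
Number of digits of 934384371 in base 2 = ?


934384371 in base 2 = 110111101100011001001011110011
Number of digits = 30

30 digits (base 2)


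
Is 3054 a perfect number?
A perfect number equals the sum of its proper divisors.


Proper divisors of 3054: 1, 2, 3, 6, 509, 1018, 1527
Sum = 1 + 2 + 3 + 6 + 509 + 1018 + 1527 = 3066

No, 3054 is not perfect (3066 ≠ 3054)


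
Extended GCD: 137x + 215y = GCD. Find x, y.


Tabular extended Euclidean (each row: r = 137*s + 215*t):
r=137, s=1, t=0
r=215, s=0, t=1
q=0: r=137, s=1, t=0   [137*(1) + 215*(0) = 137]
q=1: r=78, s=-1, t=1   [137*(-1) + 215*(1) = 78]
q=1: r=59, s=2, t=-1   [137*(2) + 215*(-1) = 59]
q=1: r=19, s=-3, t=2   [137*(-3) + 215*(2) = 19]
q=3: r=2, s=11, t=-7   [137*(11) + 215*(-7) = 2]
q=9: r=1, s=-102, t=65   [137*(-102) + 215*(65) = 1]
q=2: r=0, s=215, t=-137   [137*(215) + 215*(-137) = 0]
GCD = 1; from the row with r=1: x=-102, y=65
Check: 137*(-102) + 215*(65) = -13974 + 13975 = 1

GCD = 1, x = -102, y = 65


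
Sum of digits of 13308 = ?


1 + 3 + 3 + 0 + 8 = 15


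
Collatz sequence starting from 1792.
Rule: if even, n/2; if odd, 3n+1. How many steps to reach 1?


1792 → 896 → 448 → 224 → 112 → 56 → 28 → 14 → 7 → 22 → 11 → 34 → 17 → 52 → 26 → 13 → 40 → 20 → 10 → 5 → 16 → 8 → 4 → 2 → 1
Total steps = 24

24 steps


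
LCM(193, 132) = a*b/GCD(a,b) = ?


GCD(193, 132) = 1
LCM = 193*132/1 = 25476/1 = 25476

LCM = 25476


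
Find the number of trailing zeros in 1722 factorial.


floor(1722/5) = 344
floor(1722/25) = 68
floor(1722/125) = 13
floor(1722/625) = 2
Total = 427

427 trailing zeros


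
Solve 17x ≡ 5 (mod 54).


GCD(17, 54) = 1, unique solution
a^(-1) mod 54 = 35
x = 35 * 5 mod 54 = 13

x ≡ 13 (mod 54)


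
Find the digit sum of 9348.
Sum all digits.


9 + 3 + 4 + 8 = 24


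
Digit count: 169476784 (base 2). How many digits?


169476784 in base 2 = 1010000110100000001010110000
Number of digits = 28

28 digits (base 2)


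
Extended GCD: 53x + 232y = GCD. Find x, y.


Tabular extended Euclidean (each row: r = 53*s + 232*t):
r=53, s=1, t=0
r=232, s=0, t=1
q=0: r=53, s=1, t=0   [53*(1) + 232*(0) = 53]
q=4: r=20, s=-4, t=1   [53*(-4) + 232*(1) = 20]
q=2: r=13, s=9, t=-2   [53*(9) + 232*(-2) = 13]
q=1: r=7, s=-13, t=3   [53*(-13) + 232*(3) = 7]
q=1: r=6, s=22, t=-5   [53*(22) + 232*(-5) = 6]
q=1: r=1, s=-35, t=8   [53*(-35) + 232*(8) = 1]
q=6: r=0, s=232, t=-53   [53*(232) + 232*(-53) = 0]
GCD = 1; from the row with r=1: x=-35, y=8
Check: 53*(-35) + 232*(8) = -1855 + 1856 = 1

GCD = 1, x = -35, y = 8


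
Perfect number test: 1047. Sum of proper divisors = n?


Proper divisors of 1047: 1, 3, 349
Sum = 1 + 3 + 349 = 353

No, 1047 is not perfect (353 ≠ 1047)


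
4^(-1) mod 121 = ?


Use the extended Euclidean algorithm on (121, 4); each row r = 121*s + 4*t:
r=121, s=1, t=0
r=4, s=0, t=1
q=30: r=1, s=1, t=-30   [121*(1) + 4*(-30) = 1]
q=4: r=0, s=-4, t=121   [121*(-4) + 4*(121) = 0]
GCD = 1 with t = -30, so 4*(-30) ≡ 1 (mod 121)
Inverse = -30 mod 121 = 91
Check: 4 * 91 = 364 ≡ 1 (mod 121)

4^(-1) ≡ 91 (mod 121)


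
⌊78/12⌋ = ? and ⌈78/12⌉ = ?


78/12 = 6.5000
floor = 6
ceil = 7

floor = 6, ceil = 7


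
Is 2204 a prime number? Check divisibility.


2204 / 2 = 1102 (exact division)
2204 is NOT prime.

No, 2204 is not prime


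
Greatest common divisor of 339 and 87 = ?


339 = 3 * 87 + 78
87 = 1 * 78 + 9
78 = 8 * 9 + 6
9 = 1 * 6 + 3
6 = 2 * 3 + 0
GCD = 3


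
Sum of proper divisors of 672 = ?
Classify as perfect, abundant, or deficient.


Proper divisors: 1, 2, 3, 4, 6, 7, 8, 12, 14, 16, 21, 24, 28, 32, 42, 48, 56, 84, 96, 112, 168, 224, 336
Sum = 1 + 2 + 3 + 4 + 6 + 7 + 8 + 12 + 14 + 16 + 21 + 24 + 28 + 32 + 42 + 48 + 56 + 84 + 96 + 112 + 168 + 224 + 336 = 1344
1344 > 672 → abundant

s(672) = 1344 (abundant)


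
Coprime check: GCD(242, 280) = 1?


Euclidean algorithm:
280 = 1 * 242 + 38
242 = 6 * 38 + 14
38 = 2 * 14 + 10
14 = 1 * 10 + 4
10 = 2 * 4 + 2
4 = 2 * 2 + 0
GCD(242, 280) = 2

No, not coprime (GCD = 2)


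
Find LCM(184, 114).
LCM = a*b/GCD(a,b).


GCD(184, 114) = 2
LCM = 184*114/2 = 20976/2 = 10488

LCM = 10488


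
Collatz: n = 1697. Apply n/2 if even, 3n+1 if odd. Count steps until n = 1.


1697 → 5092 → 2546 → 1273 → 3820 → 1910 → 955 → 2866 → 1433 → 4300 → 2150 → 1075 → 3226 → 1613 → 4840 → 2420 → 1210 → 605 → 1816 → 908 → 454 → 227 → 682 → 341 → 1024 → 512 → 256 → 128 → 64 → 32 → 16 → 8 → 4 → 2 → 1
Total steps = 34

34 steps


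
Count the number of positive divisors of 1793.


1793 = 11^1 × 163^1
d(1793) = (1+1) × (1+1) = 4

4 divisors


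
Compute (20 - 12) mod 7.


20 - 12 = 8
8 mod 7 = 1


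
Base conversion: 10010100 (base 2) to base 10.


10010100 (base 2) = 148 (decimal)
148 (decimal) = 148 (base 10)


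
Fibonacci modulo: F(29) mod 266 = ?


F(k) mod 266 for k=1..29:
1, 1, 2, 3, 5, 8, 13, 21, 34, 55, 89, 144, 233, 111, 78, 189, 1, 190, 191, 115, 40, 155, 195, 84, 13, 97, 110, 207, 51
F(29) mod 266 = 51


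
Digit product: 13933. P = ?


1 × 3 × 9 × 3 × 3 = 243


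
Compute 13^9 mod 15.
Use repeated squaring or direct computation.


13^1 mod 15 = 13
13^2 mod 15 = 4
13^3 mod 15 = 7
13^4 mod 15 = 1
13^5 mod 15 = 13
13^6 mod 15 = 4
13^7 mod 15 = 7
13^8 mod 15 = 1
13^9 mod 15 = 13


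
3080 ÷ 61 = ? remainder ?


3080 = 61 * 50 + 30
Check: 3050 + 30 = 3080

q = 50, r = 30


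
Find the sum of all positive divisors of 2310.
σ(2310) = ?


Divisors of 2310: 1, 2, 3, 5, 6, 7, 10, 11, 14, 15, 21, 22, 30, 33, 35, 42, 55, 66, 70, 77, 105, 110, 154, 165, 210, 231, 330, 385, 462, 770, 1155, 2310
Sum = 1 + 2 + 3 + 5 + 6 + 7 + 10 + 11 + 14 + 15 + 21 + 22 + 30 + 33 + 35 + 42 + 55 + 66 + 70 + 77 + 105 + 110 + 154 + 165 + 210 + 231 + 330 + 385 + 462 + 770 + 1155 + 2310 = 6912

σ(2310) = 6912


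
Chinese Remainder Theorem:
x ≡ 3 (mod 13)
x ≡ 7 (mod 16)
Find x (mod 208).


M = 13*16 = 208
M1 = M/13 = 16, M2 = M/16 = 13
M1^(-1) mod 13 = 9, M2^(-1) mod 16 = 5
x = 3*16*9 + 7*13*5 = 887
887 mod 208 = 55
Check: 55 mod 13 = 3 ✓, 55 mod 16 = 7 ✓

x ≡ 55 (mod 208)


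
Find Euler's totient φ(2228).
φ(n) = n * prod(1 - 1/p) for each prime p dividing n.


2228 = 2^2 × 557
Prime factors: 2, 557
φ(2228) = 2228 × (1-1/2) × (1-1/557)
= 2228 × 1/2 × 556/557 = 1112

φ(2228) = 1112


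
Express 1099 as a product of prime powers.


1099 / 7 = 157
157 / 157 = 1
1099 = 7 × 157


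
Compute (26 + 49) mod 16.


26 + 49 = 75
75 mod 16 = 11


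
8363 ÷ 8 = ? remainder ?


8363 = 8 * 1045 + 3
Check: 8360 + 3 = 8363

q = 1045, r = 3


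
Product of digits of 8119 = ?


8 × 1 × 1 × 9 = 72


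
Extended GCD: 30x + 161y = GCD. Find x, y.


Tabular extended Euclidean (each row: r = 30*s + 161*t):
r=30, s=1, t=0
r=161, s=0, t=1
q=0: r=30, s=1, t=0   [30*(1) + 161*(0) = 30]
q=5: r=11, s=-5, t=1   [30*(-5) + 161*(1) = 11]
q=2: r=8, s=11, t=-2   [30*(11) + 161*(-2) = 8]
q=1: r=3, s=-16, t=3   [30*(-16) + 161*(3) = 3]
q=2: r=2, s=43, t=-8   [30*(43) + 161*(-8) = 2]
q=1: r=1, s=-59, t=11   [30*(-59) + 161*(11) = 1]
q=2: r=0, s=161, t=-30   [30*(161) + 161*(-30) = 0]
GCD = 1; from the row with r=1: x=-59, y=11
Check: 30*(-59) + 161*(11) = -1770 + 1771 = 1

GCD = 1, x = -59, y = 11


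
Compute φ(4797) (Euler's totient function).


4797 = 3^2 × 13 × 41
Prime factors: 3, 13, 41
φ(4797) = 4797 × (1-1/3) × (1-1/13) × (1-1/41)
= 4797 × 2/3 × 12/13 × 40/41 = 2880

φ(4797) = 2880


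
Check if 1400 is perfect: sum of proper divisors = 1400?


Proper divisors of 1400: 1, 2, 4, 5, 7, 8, 10, 14, 20, 25, 28, 35, 40, 50, 56, 70, 100, 140, 175, 200, 280, 350, 700
Sum = 1 + 2 + 4 + 5 + 7 + 8 + 10 + 14 + 20 + 25 + 28 + 35 + 40 + 50 + 56 + 70 + 100 + 140 + 175 + 200 + 280 + 350 + 700 = 2320

No, 1400 is not perfect (2320 ≠ 1400)


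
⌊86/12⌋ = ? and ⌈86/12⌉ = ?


86/12 = 7.1667
floor = 7
ceil = 8

floor = 7, ceil = 8


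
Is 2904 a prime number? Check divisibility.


2904 / 2 = 1452 (exact division)
2904 is NOT prime.

No, 2904 is not prime


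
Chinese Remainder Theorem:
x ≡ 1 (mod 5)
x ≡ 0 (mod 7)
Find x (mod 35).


M = 5*7 = 35
M1 = M/5 = 7, M2 = M/7 = 5
M1^(-1) mod 5 = 3, M2^(-1) mod 7 = 3
x = 1*7*3 + 0*5*3 = 21
21 mod 35 = 21
Check: 21 mod 5 = 1 ✓, 21 mod 7 = 0 ✓

x ≡ 21 (mod 35)


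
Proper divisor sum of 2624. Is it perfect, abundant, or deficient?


Proper divisors: 1, 2, 4, 8, 16, 32, 41, 64, 82, 164, 328, 656, 1312
Sum = 1 + 2 + 4 + 8 + 16 + 32 + 41 + 64 + 82 + 164 + 328 + 656 + 1312 = 2710
2710 > 2624 → abundant

s(2624) = 2710 (abundant)


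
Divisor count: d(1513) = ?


1513 = 17^1 × 89^1
d(1513) = (1+1) × (1+1) = 4

4 divisors


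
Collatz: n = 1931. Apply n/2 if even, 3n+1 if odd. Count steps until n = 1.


1931 → 5794 → 2897 → 8692 → 4346 → 2173 → 6520 → 3260 → 1630 → 815 → 2446 → 1223 → 3670 → 1835 → 5506 → 2753 → 8260 → 4130 → 2065 → 6196 → 3098 → 1549 → 4648 → 2324 → 1162 → 581 → 1744 → 872 → 436 → 218 → 109 → 328 → 164 → 82 → 41 → 124 → 62 → 31 → 94 → 47 → 142 → 71 → 214 → 107 → 322 → 161 → 484 → 242 → 121 → 364 → 182 → 91 → 274 → 137 → 412 → 206 → 103 → 310 → 155 → 466 → 233 → 700 → 350 → 175 → 526 → 263 → 790 → 395 → 1186 → 593 → 1780 → 890 → 445 → 1336 → 668 → 334 → 167 → 502 → 251 → 754 → 377 → 1132 → 566 → 283 → 850 → 425 → 1276 → 638 → 319 → 958 → 479 → 1438 → 719 → 2158 → 1079 → 3238 → 1619 → 4858 → 2429 → 7288 → 3644 → 1822 → 911 → 2734 → 1367 → 4102 → 2051 → 6154 → 3077 → 9232 → 4616 → 2308 → 1154 → 577 → 1732 → 866 → 433 → 1300 → 650 → 325 → 976 → 488 → 244 → 122 → 61 → 184 → 92 → 46 → 23 → 70 → 35 → 106 → 53 → 160 → 80 → 40 → 20 → 10 → 5 → 16 → 8 → 4 → 2 → 1
Total steps = 143

143 steps


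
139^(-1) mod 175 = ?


Use the extended Euclidean algorithm on (175, 139); each row r = 175*s + 139*t:
r=175, s=1, t=0
r=139, s=0, t=1
q=1: r=36, s=1, t=-1   [175*(1) + 139*(-1) = 36]
q=3: r=31, s=-3, t=4   [175*(-3) + 139*(4) = 31]
q=1: r=5, s=4, t=-5   [175*(4) + 139*(-5) = 5]
q=6: r=1, s=-27, t=34   [175*(-27) + 139*(34) = 1]
q=5: r=0, s=139, t=-175   [175*(139) + 139*(-175) = 0]
GCD = 1 with t = 34, so 139*(34) ≡ 1 (mod 175)
Inverse = 34 mod 175 = 34
Check: 139 * 34 = 4726 ≡ 1 (mod 175)

139^(-1) ≡ 34 (mod 175)


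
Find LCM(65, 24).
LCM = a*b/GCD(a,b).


GCD(65, 24) = 1
LCM = 65*24/1 = 1560/1 = 1560

LCM = 1560


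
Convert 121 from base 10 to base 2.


121 (base 10) = 121 (decimal)
121 (decimal) = 1111001 (base 2)


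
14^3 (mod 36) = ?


14^1 mod 36 = 14
14^2 mod 36 = 16
14^3 mod 36 = 8


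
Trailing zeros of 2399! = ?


floor(2399/5) = 479
floor(2399/25) = 95
floor(2399/125) = 19
floor(2399/625) = 3
Total = 596

596 trailing zeros


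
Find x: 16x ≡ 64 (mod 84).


GCD(16, 84) = 4 divides 64
Divide: 4x ≡ 16 (mod 21)
x ≡ 4 (mod 21)


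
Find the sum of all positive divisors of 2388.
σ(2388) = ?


Divisors of 2388: 1, 2, 3, 4, 6, 12, 199, 398, 597, 796, 1194, 2388
Sum = 1 + 2 + 3 + 4 + 6 + 12 + 199 + 398 + 597 + 796 + 1194 + 2388 = 5600

σ(2388) = 5600


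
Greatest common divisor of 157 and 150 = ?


157 = 1 * 150 + 7
150 = 21 * 7 + 3
7 = 2 * 3 + 1
3 = 3 * 1 + 0
GCD = 1


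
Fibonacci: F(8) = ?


Sequence: 1, 1, 2, 3, 5, 8, 13, 21
F(8) = 21


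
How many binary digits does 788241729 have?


788241729 in base 2 = 101110111110111001110101000001
Number of digits = 30

30 digits (base 2)


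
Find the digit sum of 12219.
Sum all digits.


1 + 2 + 2 + 1 + 9 = 15


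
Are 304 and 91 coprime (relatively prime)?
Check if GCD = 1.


Euclidean algorithm:
304 = 3 * 91 + 31
91 = 2 * 31 + 29
31 = 1 * 29 + 2
29 = 14 * 2 + 1
2 = 2 * 1 + 0
GCD(304, 91) = 1

Yes, coprime (GCD = 1)


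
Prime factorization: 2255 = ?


2255 / 5 = 451
451 / 11 = 41
41 / 41 = 1
2255 = 5 × 11 × 41


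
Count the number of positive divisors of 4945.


4945 = 5^1 × 23^1 × 43^1
d(4945) = (1+1) × (1+1) × (1+1) = 8

8 divisors


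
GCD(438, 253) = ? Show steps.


438 = 1 * 253 + 185
253 = 1 * 185 + 68
185 = 2 * 68 + 49
68 = 1 * 49 + 19
49 = 2 * 19 + 11
19 = 1 * 11 + 8
11 = 1 * 8 + 3
8 = 2 * 3 + 2
3 = 1 * 2 + 1
2 = 2 * 1 + 0
GCD = 1


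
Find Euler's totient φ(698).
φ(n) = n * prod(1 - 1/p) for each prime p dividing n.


698 = 2 × 349
Prime factors: 2, 349
φ(698) = 698 × (1-1/2) × (1-1/349)
= 698 × 1/2 × 348/349 = 348

φ(698) = 348


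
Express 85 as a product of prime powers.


85 / 5 = 17
17 / 17 = 1
85 = 5 × 17


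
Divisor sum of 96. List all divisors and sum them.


Divisors of 96: 1, 2, 3, 4, 6, 8, 12, 16, 24, 32, 48, 96
Sum = 1 + 2 + 3 + 4 + 6 + 8 + 12 + 16 + 24 + 32 + 48 + 96 = 252

σ(96) = 252


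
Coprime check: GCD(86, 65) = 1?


Euclidean algorithm:
86 = 1 * 65 + 21
65 = 3 * 21 + 2
21 = 10 * 2 + 1
2 = 2 * 1 + 0
GCD(86, 65) = 1

Yes, coprime (GCD = 1)


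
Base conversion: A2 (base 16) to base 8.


A2 (base 16) = 162 (decimal)
162 (decimal) = 242 (base 8)


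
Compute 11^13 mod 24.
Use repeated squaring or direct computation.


11^1 mod 24 = 11
11^2 mod 24 = 1
11^3 mod 24 = 11
11^4 mod 24 = 1
11^5 mod 24 = 11
11^6 mod 24 = 1
11^7 mod 24 = 11
11^8 mod 24 = 1
11^9 mod 24 = 11
11^10 mod 24 = 1
11^11 mod 24 = 11
11^12 mod 24 = 1
11^13 mod 24 = 11


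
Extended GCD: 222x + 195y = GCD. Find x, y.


Tabular extended Euclidean (each row: r = 222*s + 195*t):
r=222, s=1, t=0
r=195, s=0, t=1
q=1: r=27, s=1, t=-1   [222*(1) + 195*(-1) = 27]
q=7: r=6, s=-7, t=8   [222*(-7) + 195*(8) = 6]
q=4: r=3, s=29, t=-33   [222*(29) + 195*(-33) = 3]
q=2: r=0, s=-65, t=74   [222*(-65) + 195*(74) = 0]
GCD = 3; from the row with r=3: x=29, y=-33
Check: 222*(29) + 195*(-33) = 6438 - 6435 = 3

GCD = 3, x = 29, y = -33


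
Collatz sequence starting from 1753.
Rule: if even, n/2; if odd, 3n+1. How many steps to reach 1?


1753 → 5260 → 2630 → 1315 → 3946 → 1973 → 5920 → 2960 → 1480 → 740 → 370 → 185 → 556 → 278 → 139 → 418 → 209 → 628 → 314 → 157 → 472 → 236 → 118 → 59 → 178 → 89 → 268 → 134 → 67 → 202 → 101 → 304 → 152 → 76 → 38 → 19 → 58 → 29 → 88 → 44 → 22 → 11 → 34 → 17 → 52 → 26 → 13 → 40 → 20 → 10 → 5 → 16 → 8 → 4 → 2 → 1
Total steps = 55

55 steps


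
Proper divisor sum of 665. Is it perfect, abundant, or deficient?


Proper divisors: 1, 5, 7, 19, 35, 95, 133
Sum = 1 + 5 + 7 + 19 + 35 + 95 + 133 = 295
295 < 665 → deficient

s(665) = 295 (deficient)


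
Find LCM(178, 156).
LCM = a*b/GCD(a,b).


GCD(178, 156) = 2
LCM = 178*156/2 = 27768/2 = 13884

LCM = 13884


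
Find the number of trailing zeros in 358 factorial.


floor(358/5) = 71
floor(358/25) = 14
floor(358/125) = 2
Total = 87

87 trailing zeros


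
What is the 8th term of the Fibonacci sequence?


Sequence: 1, 1, 2, 3, 5, 8, 13, 21
F(8) = 21


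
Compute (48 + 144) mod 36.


48 + 144 = 192
192 mod 36 = 12


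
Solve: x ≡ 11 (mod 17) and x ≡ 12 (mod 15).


M = 17*15 = 255
M1 = M/17 = 15, M2 = M/15 = 17
M1^(-1) mod 17 = 8, M2^(-1) mod 15 = 8
x = 11*15*8 + 12*17*8 = 2952
2952 mod 255 = 147
Check: 147 mod 17 = 11 ✓, 147 mod 15 = 12 ✓

x ≡ 147 (mod 255)


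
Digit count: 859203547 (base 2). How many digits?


859203547 in base 2 = 110011001101100110011111011011
Number of digits = 30

30 digits (base 2)


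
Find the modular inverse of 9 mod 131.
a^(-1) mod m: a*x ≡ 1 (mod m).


Use the extended Euclidean algorithm on (131, 9); each row r = 131*s + 9*t:
r=131, s=1, t=0
r=9, s=0, t=1
q=14: r=5, s=1, t=-14   [131*(1) + 9*(-14) = 5]
q=1: r=4, s=-1, t=15   [131*(-1) + 9*(15) = 4]
q=1: r=1, s=2, t=-29   [131*(2) + 9*(-29) = 1]
q=4: r=0, s=-9, t=131   [131*(-9) + 9*(131) = 0]
GCD = 1 with t = -29, so 9*(-29) ≡ 1 (mod 131)
Inverse = -29 mod 131 = 102
Check: 9 * 102 = 918 ≡ 1 (mod 131)

9^(-1) ≡ 102 (mod 131)


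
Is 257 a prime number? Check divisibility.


Check divisors up to sqrt(257) = 16.0312
No divisors found.
257 is prime.

Yes, 257 is prime


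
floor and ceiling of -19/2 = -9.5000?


-19/2 = -9.5000
floor = -10
ceil = -9

floor = -10, ceil = -9


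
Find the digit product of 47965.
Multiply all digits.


4 × 7 × 9 × 6 × 5 = 7560


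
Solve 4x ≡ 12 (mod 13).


GCD(4, 13) = 1, unique solution
a^(-1) mod 13 = 10
x = 10 * 12 mod 13 = 3

x ≡ 3 (mod 13)


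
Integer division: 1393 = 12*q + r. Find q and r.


1393 = 12 * 116 + 1
Check: 1392 + 1 = 1393

q = 116, r = 1


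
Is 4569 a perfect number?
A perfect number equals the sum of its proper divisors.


Proper divisors of 4569: 1, 3, 1523
Sum = 1 + 3 + 1523 = 1527

No, 4569 is not perfect (1527 ≠ 4569)


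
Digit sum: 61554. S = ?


6 + 1 + 5 + 5 + 4 = 21


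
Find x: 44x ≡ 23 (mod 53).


GCD(44, 53) = 1, unique solution
a^(-1) mod 53 = 47
x = 47 * 23 mod 53 = 21

x ≡ 21 (mod 53)


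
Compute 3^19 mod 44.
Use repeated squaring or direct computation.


3^1 mod 44 = 3
3^2 mod 44 = 9
3^3 mod 44 = 27
3^4 mod 44 = 37
3^5 mod 44 = 23
3^6 mod 44 = 25
3^7 mod 44 = 31
3^8 mod 44 = 5
3^9 mod 44 = 15
3^10 mod 44 = 1
3^11 mod 44 = 3
3^12 mod 44 = 9
3^13 mod 44 = 27
3^14 mod 44 = 37
3^15 mod 44 = 23
3^16 mod 44 = 25
3^17 mod 44 = 31
3^18 mod 44 = 5
3^19 mod 44 = 15


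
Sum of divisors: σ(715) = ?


Divisors of 715: 1, 5, 11, 13, 55, 65, 143, 715
Sum = 1 + 5 + 11 + 13 + 55 + 65 + 143 + 715 = 1008

σ(715) = 1008


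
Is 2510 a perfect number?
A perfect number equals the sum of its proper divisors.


Proper divisors of 2510: 1, 2, 5, 10, 251, 502, 1255
Sum = 1 + 2 + 5 + 10 + 251 + 502 + 1255 = 2026

No, 2510 is not perfect (2026 ≠ 2510)


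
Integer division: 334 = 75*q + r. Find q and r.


334 = 75 * 4 + 34
Check: 300 + 34 = 334

q = 4, r = 34


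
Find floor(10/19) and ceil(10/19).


10/19 = 0.5263
floor = 0
ceil = 1

floor = 0, ceil = 1


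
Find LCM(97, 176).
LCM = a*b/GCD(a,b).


GCD(97, 176) = 1
LCM = 97*176/1 = 17072/1 = 17072

LCM = 17072


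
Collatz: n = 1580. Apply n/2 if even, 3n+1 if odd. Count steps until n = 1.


1580 → 790 → 395 → 1186 → 593 → 1780 → 890 → 445 → 1336 → 668 → 334 → 167 → 502 → 251 → 754 → 377 → 1132 → 566 → 283 → 850 → 425 → 1276 → 638 → 319 → 958 → 479 → 1438 → 719 → 2158 → 1079 → 3238 → 1619 → 4858 → 2429 → 7288 → 3644 → 1822 → 911 → 2734 → 1367 → 4102 → 2051 → 6154 → 3077 → 9232 → 4616 → 2308 → 1154 → 577 → 1732 → 866 → 433 → 1300 → 650 → 325 → 976 → 488 → 244 → 122 → 61 → 184 → 92 → 46 → 23 → 70 → 35 → 106 → 53 → 160 → 80 → 40 → 20 → 10 → 5 → 16 → 8 → 4 → 2 → 1
Total steps = 78

78 steps


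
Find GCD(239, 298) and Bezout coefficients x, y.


Tabular extended Euclidean (each row: r = 239*s + 298*t):
r=239, s=1, t=0
r=298, s=0, t=1
q=0: r=239, s=1, t=0   [239*(1) + 298*(0) = 239]
q=1: r=59, s=-1, t=1   [239*(-1) + 298*(1) = 59]
q=4: r=3, s=5, t=-4   [239*(5) + 298*(-4) = 3]
q=19: r=2, s=-96, t=77   [239*(-96) + 298*(77) = 2]
q=1: r=1, s=101, t=-81   [239*(101) + 298*(-81) = 1]
q=2: r=0, s=-298, t=239   [239*(-298) + 298*(239) = 0]
GCD = 1; from the row with r=1: x=101, y=-81
Check: 239*(101) + 298*(-81) = 24139 - 24138 = 1

GCD = 1, x = 101, y = -81


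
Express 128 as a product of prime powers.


128 / 2 = 64
64 / 2 = 32
32 / 2 = 16
16 / 2 = 8
8 / 2 = 4
4 / 2 = 2
2 / 2 = 1
128 = 2^7


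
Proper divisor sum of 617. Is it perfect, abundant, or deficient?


Proper divisors: 1
Sum = 1 = 1
1 < 617 → deficient

s(617) = 1 (deficient)


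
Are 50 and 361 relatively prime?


Euclidean algorithm:
361 = 7 * 50 + 11
50 = 4 * 11 + 6
11 = 1 * 6 + 5
6 = 1 * 5 + 1
5 = 5 * 1 + 0
GCD(50, 361) = 1

Yes, coprime (GCD = 1)


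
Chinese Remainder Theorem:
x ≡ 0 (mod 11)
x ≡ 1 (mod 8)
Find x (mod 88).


M = 11*8 = 88
M1 = M/11 = 8, M2 = M/8 = 11
M1^(-1) mod 11 = 7, M2^(-1) mod 8 = 3
x = 0*8*7 + 1*11*3 = 33
33 mod 88 = 33
Check: 33 mod 11 = 0 ✓, 33 mod 8 = 1 ✓

x ≡ 33 (mod 88)


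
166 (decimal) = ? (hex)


166 (base 10) = 166 (decimal)
166 (decimal) = A6 (base 16)


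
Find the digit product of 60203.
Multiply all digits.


6 × 0 × 2 × 0 × 3 = 0


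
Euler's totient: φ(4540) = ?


4540 = 2^2 × 5 × 227
Prime factors: 2, 5, 227
φ(4540) = 4540 × (1-1/2) × (1-1/5) × (1-1/227)
= 4540 × 1/2 × 4/5 × 226/227 = 1808

φ(4540) = 1808


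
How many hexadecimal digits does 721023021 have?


721023021 in base 16 = 2AF9F02D
Number of digits = 8

8 digits (base 16)


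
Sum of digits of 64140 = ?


6 + 4 + 1 + 4 + 0 = 15


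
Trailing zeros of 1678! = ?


floor(1678/5) = 335
floor(1678/25) = 67
floor(1678/125) = 13
floor(1678/625) = 2
Total = 417

417 trailing zeros


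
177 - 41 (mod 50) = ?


177 - 41 = 136
136 mod 50 = 36


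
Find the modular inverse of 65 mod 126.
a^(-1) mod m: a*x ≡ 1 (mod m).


Use the extended Euclidean algorithm on (126, 65); each row r = 126*s + 65*t:
r=126, s=1, t=0
r=65, s=0, t=1
q=1: r=61, s=1, t=-1   [126*(1) + 65*(-1) = 61]
q=1: r=4, s=-1, t=2   [126*(-1) + 65*(2) = 4]
q=15: r=1, s=16, t=-31   [126*(16) + 65*(-31) = 1]
q=4: r=0, s=-65, t=126   [126*(-65) + 65*(126) = 0]
GCD = 1 with t = -31, so 65*(-31) ≡ 1 (mod 126)
Inverse = -31 mod 126 = 95
Check: 65 * 95 = 6175 ≡ 1 (mod 126)

65^(-1) ≡ 95 (mod 126)


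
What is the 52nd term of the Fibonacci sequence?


Sequence: 1, 1, 2, 3, 5, 8, 13, 21, 34, 55, 89, 144, 233, 377, 610, 987, 1597, 2584, 4181, 6765, 10946, 17711, 28657, 46368, 75025, 121393, 196418, 317811, 514229, 832040, 1346269, 2178309, 3524578, 5702887, 9227465, 14930352, 24157817, 39088169, 63245986, 102334155, 165580141, 267914296, 433494437, 701408733, 1134903170, 1836311903, 2971215073, 4807526976, 7778742049, 12586269025, 20365011074, 32951280099
F(52) = 32951280099


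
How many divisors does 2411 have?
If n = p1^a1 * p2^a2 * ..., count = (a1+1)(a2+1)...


2411 = 2411^1
d(2411) = (1+1) = 2

2 divisors


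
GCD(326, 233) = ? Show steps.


326 = 1 * 233 + 93
233 = 2 * 93 + 47
93 = 1 * 47 + 46
47 = 1 * 46 + 1
46 = 46 * 1 + 0
GCD = 1


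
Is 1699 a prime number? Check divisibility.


Check divisors up to sqrt(1699) = 41.2189
No divisors found.
1699 is prime.

Yes, 1699 is prime


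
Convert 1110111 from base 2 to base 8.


1110111 (base 2) = 119 (decimal)
119 (decimal) = 167 (base 8)


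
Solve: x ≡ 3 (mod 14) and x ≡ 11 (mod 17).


M = 14*17 = 238
M1 = M/14 = 17, M2 = M/17 = 14
M1^(-1) mod 14 = 5, M2^(-1) mod 17 = 11
x = 3*17*5 + 11*14*11 = 1949
1949 mod 238 = 45
Check: 45 mod 14 = 3 ✓, 45 mod 17 = 11 ✓

x ≡ 45 (mod 238)


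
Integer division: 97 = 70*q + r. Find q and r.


97 = 70 * 1 + 27
Check: 70 + 27 = 97

q = 1, r = 27


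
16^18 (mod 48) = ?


16^1 mod 48 = 16
16^2 mod 48 = 16
16^3 mod 48 = 16
16^4 mod 48 = 16
16^5 mod 48 = 16
16^6 mod 48 = 16
16^7 mod 48 = 16
16^8 mod 48 = 16
16^9 mod 48 = 16
16^10 mod 48 = 16
16^11 mod 48 = 16
16^12 mod 48 = 16
16^13 mod 48 = 16
16^14 mod 48 = 16
16^15 mod 48 = 16
16^16 mod 48 = 16
16^17 mod 48 = 16
16^18 mod 48 = 16


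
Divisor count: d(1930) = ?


1930 = 2^1 × 5^1 × 193^1
d(1930) = (1+1) × (1+1) × (1+1) = 8

8 divisors


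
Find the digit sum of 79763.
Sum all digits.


7 + 9 + 7 + 6 + 3 = 32


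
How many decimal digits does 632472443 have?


632472443 has 9 digits in base 10
floor(log10(632472443)) + 1 = floor(8.8010) + 1 = 9

9 digits (base 10)


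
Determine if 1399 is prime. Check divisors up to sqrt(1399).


Check divisors up to sqrt(1399) = 37.4032
No divisors found.
1399 is prime.

Yes, 1399 is prime


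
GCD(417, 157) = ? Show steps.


417 = 2 * 157 + 103
157 = 1 * 103 + 54
103 = 1 * 54 + 49
54 = 1 * 49 + 5
49 = 9 * 5 + 4
5 = 1 * 4 + 1
4 = 4 * 1 + 0
GCD = 1


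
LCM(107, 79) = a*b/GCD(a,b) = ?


GCD(107, 79) = 1
LCM = 107*79/1 = 8453/1 = 8453

LCM = 8453


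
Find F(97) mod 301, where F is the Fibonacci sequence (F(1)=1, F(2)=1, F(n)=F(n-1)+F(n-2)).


F(k) mod 301 for k=1..97:
1, 1, 2, 3, 5, 8, 13, 21, 34, 55, 89, 144, 233, 76, 8, 84, 92, 176, 268, 143, 110, 253, 62, 14, 76, 90, 166, 256, 121, 76, 197, 273, 169, 141, 9, 150, 159, 8, 167, 175, 41, 216, 257, 172, 128, 300, 127, 126, 253, 78, 30, 108, 138, 246, 83, 28, 111, 139, 250, 88, 37, 125, 162, 287, 148, 134, 282, 115, 96, 211, 6, 217, 223, 139, 61, 200, 261, 160, 120, 280, 99, 78, 177, 255, 131, 85, 216, 0, 216, 216, 131, 46, 177, 223, 99, 21, 120
F(97) mod 301 = 120


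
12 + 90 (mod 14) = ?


12 + 90 = 102
102 mod 14 = 4


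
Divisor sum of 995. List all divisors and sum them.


Divisors of 995: 1, 5, 199, 995
Sum = 1 + 5 + 199 + 995 = 1200

σ(995) = 1200


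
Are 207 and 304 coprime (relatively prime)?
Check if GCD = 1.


Euclidean algorithm:
304 = 1 * 207 + 97
207 = 2 * 97 + 13
97 = 7 * 13 + 6
13 = 2 * 6 + 1
6 = 6 * 1 + 0
GCD(207, 304) = 1

Yes, coprime (GCD = 1)


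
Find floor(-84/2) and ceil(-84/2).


-84/2 = -42.0000
floor = -42
ceil = -42

floor = -42, ceil = -42


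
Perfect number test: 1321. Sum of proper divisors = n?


Proper divisors of 1321: 1
Sum = 1 = 1

No, 1321 is not perfect (1 ≠ 1321)


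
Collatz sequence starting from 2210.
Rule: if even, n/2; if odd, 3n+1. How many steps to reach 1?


2210 → 1105 → 3316 → 1658 → 829 → 2488 → 1244 → 622 → 311 → 934 → 467 → 1402 → 701 → 2104 → 1052 → 526 → 263 → 790 → 395 → 1186 → 593 → 1780 → 890 → 445 → 1336 → 668 → 334 → 167 → 502 → 251 → 754 → 377 → 1132 → 566 → 283 → 850 → 425 → 1276 → 638 → 319 → 958 → 479 → 1438 → 719 → 2158 → 1079 → 3238 → 1619 → 4858 → 2429 → 7288 → 3644 → 1822 → 911 → 2734 → 1367 → 4102 → 2051 → 6154 → 3077 → 9232 → 4616 → 2308 → 1154 → 577 → 1732 → 866 → 433 → 1300 → 650 → 325 → 976 → 488 → 244 → 122 → 61 → 184 → 92 → 46 → 23 → 70 → 35 → 106 → 53 → 160 → 80 → 40 → 20 → 10 → 5 → 16 → 8 → 4 → 2 → 1
Total steps = 94

94 steps


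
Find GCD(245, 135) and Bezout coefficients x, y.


Tabular extended Euclidean (each row: r = 245*s + 135*t):
r=245, s=1, t=0
r=135, s=0, t=1
q=1: r=110, s=1, t=-1   [245*(1) + 135*(-1) = 110]
q=1: r=25, s=-1, t=2   [245*(-1) + 135*(2) = 25]
q=4: r=10, s=5, t=-9   [245*(5) + 135*(-9) = 10]
q=2: r=5, s=-11, t=20   [245*(-11) + 135*(20) = 5]
q=2: r=0, s=27, t=-49   [245*(27) + 135*(-49) = 0]
GCD = 5; from the row with r=5: x=-11, y=20
Check: 245*(-11) + 135*(20) = -2695 + 2700 = 5

GCD = 5, x = -11, y = 20


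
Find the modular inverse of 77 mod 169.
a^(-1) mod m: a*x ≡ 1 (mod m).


Use the extended Euclidean algorithm on (169, 77); each row r = 169*s + 77*t:
r=169, s=1, t=0
r=77, s=0, t=1
q=2: r=15, s=1, t=-2   [169*(1) + 77*(-2) = 15]
q=5: r=2, s=-5, t=11   [169*(-5) + 77*(11) = 2]
q=7: r=1, s=36, t=-79   [169*(36) + 77*(-79) = 1]
q=2: r=0, s=-77, t=169   [169*(-77) + 77*(169) = 0]
GCD = 1 with t = -79, so 77*(-79) ≡ 1 (mod 169)
Inverse = -79 mod 169 = 90
Check: 77 * 90 = 6930 ≡ 1 (mod 169)

77^(-1) ≡ 90 (mod 169)


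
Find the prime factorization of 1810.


1810 / 2 = 905
905 / 5 = 181
181 / 181 = 1
1810 = 2 × 5 × 181


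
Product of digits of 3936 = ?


3 × 9 × 3 × 6 = 486


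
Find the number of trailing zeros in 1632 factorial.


floor(1632/5) = 326
floor(1632/25) = 65
floor(1632/125) = 13
floor(1632/625) = 2
Total = 406

406 trailing zeros


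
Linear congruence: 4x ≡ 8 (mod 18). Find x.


GCD(4, 18) = 2 divides 8
Divide: 2x ≡ 4 (mod 9)
x ≡ 2 (mod 9)


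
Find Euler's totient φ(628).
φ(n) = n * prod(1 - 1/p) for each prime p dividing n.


628 = 2^2 × 157
Prime factors: 2, 157
φ(628) = 628 × (1-1/2) × (1-1/157)
= 628 × 1/2 × 156/157 = 312

φ(628) = 312


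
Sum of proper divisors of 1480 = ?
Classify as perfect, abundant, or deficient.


Proper divisors: 1, 2, 4, 5, 8, 10, 20, 37, 40, 74, 148, 185, 296, 370, 740
Sum = 1 + 2 + 4 + 5 + 8 + 10 + 20 + 37 + 40 + 74 + 148 + 185 + 296 + 370 + 740 = 1940
1940 > 1480 → abundant

s(1480) = 1940 (abundant)


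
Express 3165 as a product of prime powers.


3165 / 3 = 1055
1055 / 5 = 211
211 / 211 = 1
3165 = 3 × 5 × 211


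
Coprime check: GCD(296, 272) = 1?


Euclidean algorithm:
296 = 1 * 272 + 24
272 = 11 * 24 + 8
24 = 3 * 8 + 0
GCD(296, 272) = 8

No, not coprime (GCD = 8)


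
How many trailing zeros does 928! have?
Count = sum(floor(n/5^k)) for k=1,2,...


floor(928/5) = 185
floor(928/25) = 37
floor(928/125) = 7
floor(928/625) = 1
Total = 230

230 trailing zeros


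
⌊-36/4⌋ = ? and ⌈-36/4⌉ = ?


-36/4 = -9.0000
floor = -9
ceil = -9

floor = -9, ceil = -9


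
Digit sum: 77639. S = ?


7 + 7 + 6 + 3 + 9 = 32


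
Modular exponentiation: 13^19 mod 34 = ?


13^1 mod 34 = 13
13^2 mod 34 = 33
13^3 mod 34 = 21
13^4 mod 34 = 1
13^5 mod 34 = 13
13^6 mod 34 = 33
13^7 mod 34 = 21
13^8 mod 34 = 1
13^9 mod 34 = 13
13^10 mod 34 = 33
13^11 mod 34 = 21
13^12 mod 34 = 1
13^13 mod 34 = 13
13^14 mod 34 = 33
13^15 mod 34 = 21
13^16 mod 34 = 1
13^17 mod 34 = 13
13^18 mod 34 = 33
13^19 mod 34 = 21


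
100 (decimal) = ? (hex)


100 (base 10) = 100 (decimal)
100 (decimal) = 64 (base 16)


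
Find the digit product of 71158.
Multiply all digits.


7 × 1 × 1 × 5 × 8 = 280


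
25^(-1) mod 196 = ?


Use the extended Euclidean algorithm on (196, 25); each row r = 196*s + 25*t:
r=196, s=1, t=0
r=25, s=0, t=1
q=7: r=21, s=1, t=-7   [196*(1) + 25*(-7) = 21]
q=1: r=4, s=-1, t=8   [196*(-1) + 25*(8) = 4]
q=5: r=1, s=6, t=-47   [196*(6) + 25*(-47) = 1]
q=4: r=0, s=-25, t=196   [196*(-25) + 25*(196) = 0]
GCD = 1 with t = -47, so 25*(-47) ≡ 1 (mod 196)
Inverse = -47 mod 196 = 149
Check: 25 * 149 = 3725 ≡ 1 (mod 196)

25^(-1) ≡ 149 (mod 196)


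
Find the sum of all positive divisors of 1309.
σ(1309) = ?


Divisors of 1309: 1, 7, 11, 17, 77, 119, 187, 1309
Sum = 1 + 7 + 11 + 17 + 77 + 119 + 187 + 1309 = 1728

σ(1309) = 1728


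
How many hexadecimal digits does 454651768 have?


454651768 in base 16 = 1B196F78
Number of digits = 8

8 digits (base 16)


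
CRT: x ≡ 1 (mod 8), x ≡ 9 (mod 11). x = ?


M = 8*11 = 88
M1 = M/8 = 11, M2 = M/11 = 8
M1^(-1) mod 8 = 3, M2^(-1) mod 11 = 7
x = 1*11*3 + 9*8*7 = 537
537 mod 88 = 9
Check: 9 mod 8 = 1 ✓, 9 mod 11 = 9 ✓

x ≡ 9 (mod 88)


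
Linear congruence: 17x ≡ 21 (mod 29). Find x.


GCD(17, 29) = 1, unique solution
a^(-1) mod 29 = 12
x = 12 * 21 mod 29 = 20

x ≡ 20 (mod 29)


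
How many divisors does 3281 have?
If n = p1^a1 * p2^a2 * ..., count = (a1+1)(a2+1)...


3281 = 17^1 × 193^1
d(3281) = (1+1) × (1+1) = 4

4 divisors
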